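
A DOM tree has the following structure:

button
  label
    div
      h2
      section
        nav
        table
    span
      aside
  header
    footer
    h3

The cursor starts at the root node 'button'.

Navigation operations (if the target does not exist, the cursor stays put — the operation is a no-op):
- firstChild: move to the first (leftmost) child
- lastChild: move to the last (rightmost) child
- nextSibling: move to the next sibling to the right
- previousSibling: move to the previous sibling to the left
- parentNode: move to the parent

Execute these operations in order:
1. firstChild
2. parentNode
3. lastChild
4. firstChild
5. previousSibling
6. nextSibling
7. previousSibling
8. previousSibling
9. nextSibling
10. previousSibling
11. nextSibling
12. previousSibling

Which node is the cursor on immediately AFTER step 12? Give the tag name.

Answer: footer

Derivation:
After 1 (firstChild): label
After 2 (parentNode): button
After 3 (lastChild): header
After 4 (firstChild): footer
After 5 (previousSibling): footer (no-op, stayed)
After 6 (nextSibling): h3
After 7 (previousSibling): footer
After 8 (previousSibling): footer (no-op, stayed)
After 9 (nextSibling): h3
After 10 (previousSibling): footer
After 11 (nextSibling): h3
After 12 (previousSibling): footer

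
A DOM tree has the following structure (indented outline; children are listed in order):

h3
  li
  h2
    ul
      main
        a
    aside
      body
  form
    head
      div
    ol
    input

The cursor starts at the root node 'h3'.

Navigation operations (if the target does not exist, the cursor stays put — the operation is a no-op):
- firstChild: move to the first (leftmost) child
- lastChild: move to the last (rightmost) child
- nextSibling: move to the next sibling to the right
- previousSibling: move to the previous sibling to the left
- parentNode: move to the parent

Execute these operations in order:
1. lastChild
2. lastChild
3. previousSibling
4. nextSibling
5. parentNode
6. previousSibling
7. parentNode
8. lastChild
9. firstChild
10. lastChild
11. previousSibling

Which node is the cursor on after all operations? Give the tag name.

After 1 (lastChild): form
After 2 (lastChild): input
After 3 (previousSibling): ol
After 4 (nextSibling): input
After 5 (parentNode): form
After 6 (previousSibling): h2
After 7 (parentNode): h3
After 8 (lastChild): form
After 9 (firstChild): head
After 10 (lastChild): div
After 11 (previousSibling): div (no-op, stayed)

Answer: div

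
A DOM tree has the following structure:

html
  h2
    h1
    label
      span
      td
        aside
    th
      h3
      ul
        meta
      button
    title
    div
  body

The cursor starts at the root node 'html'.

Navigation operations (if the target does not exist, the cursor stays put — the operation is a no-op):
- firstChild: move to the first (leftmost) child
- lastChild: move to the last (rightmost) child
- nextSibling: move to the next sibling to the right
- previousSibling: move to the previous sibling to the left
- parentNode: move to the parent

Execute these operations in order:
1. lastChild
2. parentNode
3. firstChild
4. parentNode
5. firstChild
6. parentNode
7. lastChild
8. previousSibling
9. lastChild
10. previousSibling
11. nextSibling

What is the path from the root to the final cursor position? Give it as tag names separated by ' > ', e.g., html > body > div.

After 1 (lastChild): body
After 2 (parentNode): html
After 3 (firstChild): h2
After 4 (parentNode): html
After 5 (firstChild): h2
After 6 (parentNode): html
After 7 (lastChild): body
After 8 (previousSibling): h2
After 9 (lastChild): div
After 10 (previousSibling): title
After 11 (nextSibling): div

Answer: html > h2 > div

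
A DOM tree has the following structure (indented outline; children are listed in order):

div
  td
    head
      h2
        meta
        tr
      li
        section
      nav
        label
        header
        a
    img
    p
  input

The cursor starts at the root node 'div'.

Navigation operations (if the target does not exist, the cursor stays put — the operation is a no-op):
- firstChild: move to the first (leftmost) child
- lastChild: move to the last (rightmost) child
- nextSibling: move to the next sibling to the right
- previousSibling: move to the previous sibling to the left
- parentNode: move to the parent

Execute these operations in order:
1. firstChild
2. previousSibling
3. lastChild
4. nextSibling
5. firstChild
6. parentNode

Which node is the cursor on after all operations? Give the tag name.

After 1 (firstChild): td
After 2 (previousSibling): td (no-op, stayed)
After 3 (lastChild): p
After 4 (nextSibling): p (no-op, stayed)
After 5 (firstChild): p (no-op, stayed)
After 6 (parentNode): td

Answer: td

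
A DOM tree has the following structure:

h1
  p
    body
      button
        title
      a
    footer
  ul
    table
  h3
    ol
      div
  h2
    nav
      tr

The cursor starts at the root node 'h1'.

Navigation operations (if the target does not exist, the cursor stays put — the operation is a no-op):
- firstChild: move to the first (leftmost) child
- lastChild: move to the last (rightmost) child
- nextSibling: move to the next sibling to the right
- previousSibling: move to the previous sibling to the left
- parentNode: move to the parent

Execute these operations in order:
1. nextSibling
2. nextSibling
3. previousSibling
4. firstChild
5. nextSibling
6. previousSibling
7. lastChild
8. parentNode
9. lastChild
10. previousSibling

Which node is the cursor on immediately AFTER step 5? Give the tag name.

After 1 (nextSibling): h1 (no-op, stayed)
After 2 (nextSibling): h1 (no-op, stayed)
After 3 (previousSibling): h1 (no-op, stayed)
After 4 (firstChild): p
After 5 (nextSibling): ul

Answer: ul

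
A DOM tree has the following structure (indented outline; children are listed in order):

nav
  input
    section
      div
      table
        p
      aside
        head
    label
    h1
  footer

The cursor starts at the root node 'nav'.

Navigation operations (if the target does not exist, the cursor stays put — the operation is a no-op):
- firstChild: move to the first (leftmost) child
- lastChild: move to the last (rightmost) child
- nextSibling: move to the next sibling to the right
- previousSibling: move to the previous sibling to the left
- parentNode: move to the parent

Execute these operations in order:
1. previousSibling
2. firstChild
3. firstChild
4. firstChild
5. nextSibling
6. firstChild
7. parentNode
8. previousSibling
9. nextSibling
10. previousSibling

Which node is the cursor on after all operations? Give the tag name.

After 1 (previousSibling): nav (no-op, stayed)
After 2 (firstChild): input
After 3 (firstChild): section
After 4 (firstChild): div
After 5 (nextSibling): table
After 6 (firstChild): p
After 7 (parentNode): table
After 8 (previousSibling): div
After 9 (nextSibling): table
After 10 (previousSibling): div

Answer: div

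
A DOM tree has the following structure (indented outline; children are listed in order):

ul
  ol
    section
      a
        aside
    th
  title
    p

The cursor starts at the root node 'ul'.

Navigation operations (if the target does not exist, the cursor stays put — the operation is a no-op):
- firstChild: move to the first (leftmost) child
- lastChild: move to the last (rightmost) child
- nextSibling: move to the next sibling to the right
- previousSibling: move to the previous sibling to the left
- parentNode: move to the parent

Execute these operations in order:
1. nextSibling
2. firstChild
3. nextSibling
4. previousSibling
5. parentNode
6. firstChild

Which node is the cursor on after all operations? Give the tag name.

After 1 (nextSibling): ul (no-op, stayed)
After 2 (firstChild): ol
After 3 (nextSibling): title
After 4 (previousSibling): ol
After 5 (parentNode): ul
After 6 (firstChild): ol

Answer: ol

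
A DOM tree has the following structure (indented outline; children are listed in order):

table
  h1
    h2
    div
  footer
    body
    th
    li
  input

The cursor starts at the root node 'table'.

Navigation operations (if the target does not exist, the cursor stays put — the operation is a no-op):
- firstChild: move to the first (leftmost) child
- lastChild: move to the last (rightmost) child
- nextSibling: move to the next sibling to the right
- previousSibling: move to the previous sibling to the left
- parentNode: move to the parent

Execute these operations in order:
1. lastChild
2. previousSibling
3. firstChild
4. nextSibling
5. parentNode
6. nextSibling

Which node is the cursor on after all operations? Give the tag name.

After 1 (lastChild): input
After 2 (previousSibling): footer
After 3 (firstChild): body
After 4 (nextSibling): th
After 5 (parentNode): footer
After 6 (nextSibling): input

Answer: input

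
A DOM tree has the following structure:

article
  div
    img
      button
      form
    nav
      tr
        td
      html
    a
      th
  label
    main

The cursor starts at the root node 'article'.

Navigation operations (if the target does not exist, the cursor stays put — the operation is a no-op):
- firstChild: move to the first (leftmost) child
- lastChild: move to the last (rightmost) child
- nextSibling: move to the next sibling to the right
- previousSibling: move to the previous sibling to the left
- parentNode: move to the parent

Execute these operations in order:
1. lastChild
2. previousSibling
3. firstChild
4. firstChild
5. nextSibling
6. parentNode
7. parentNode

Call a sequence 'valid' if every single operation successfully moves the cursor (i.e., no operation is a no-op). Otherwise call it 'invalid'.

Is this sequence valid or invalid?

After 1 (lastChild): label
After 2 (previousSibling): div
After 3 (firstChild): img
After 4 (firstChild): button
After 5 (nextSibling): form
After 6 (parentNode): img
After 7 (parentNode): div

Answer: valid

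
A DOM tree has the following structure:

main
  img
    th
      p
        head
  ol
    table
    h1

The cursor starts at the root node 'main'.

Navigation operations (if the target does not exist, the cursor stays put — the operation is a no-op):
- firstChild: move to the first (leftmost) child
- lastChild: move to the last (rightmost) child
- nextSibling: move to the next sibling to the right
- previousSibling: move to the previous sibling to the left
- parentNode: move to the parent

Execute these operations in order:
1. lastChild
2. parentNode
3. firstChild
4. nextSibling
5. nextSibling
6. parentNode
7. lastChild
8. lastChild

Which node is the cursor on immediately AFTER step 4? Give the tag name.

After 1 (lastChild): ol
After 2 (parentNode): main
After 3 (firstChild): img
After 4 (nextSibling): ol

Answer: ol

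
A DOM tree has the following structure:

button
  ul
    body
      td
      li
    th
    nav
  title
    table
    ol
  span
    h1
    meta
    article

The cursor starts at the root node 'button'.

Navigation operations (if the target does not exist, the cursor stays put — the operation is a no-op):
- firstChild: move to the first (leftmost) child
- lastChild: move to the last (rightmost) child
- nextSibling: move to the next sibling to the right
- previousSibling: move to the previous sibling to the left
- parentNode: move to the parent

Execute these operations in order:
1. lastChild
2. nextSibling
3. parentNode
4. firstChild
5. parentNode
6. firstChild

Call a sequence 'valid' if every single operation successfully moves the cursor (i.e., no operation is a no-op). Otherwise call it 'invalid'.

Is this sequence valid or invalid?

After 1 (lastChild): span
After 2 (nextSibling): span (no-op, stayed)
After 3 (parentNode): button
After 4 (firstChild): ul
After 5 (parentNode): button
After 6 (firstChild): ul

Answer: invalid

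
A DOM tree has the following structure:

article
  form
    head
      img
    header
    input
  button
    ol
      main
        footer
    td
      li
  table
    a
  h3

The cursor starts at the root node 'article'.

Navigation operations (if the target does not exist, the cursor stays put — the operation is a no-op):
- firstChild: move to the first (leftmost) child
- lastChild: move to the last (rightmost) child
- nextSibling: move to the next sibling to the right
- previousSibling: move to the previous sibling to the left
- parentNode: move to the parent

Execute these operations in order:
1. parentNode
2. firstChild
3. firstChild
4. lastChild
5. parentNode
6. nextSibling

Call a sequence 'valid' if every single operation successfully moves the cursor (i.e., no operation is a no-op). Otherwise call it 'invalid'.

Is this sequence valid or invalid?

After 1 (parentNode): article (no-op, stayed)
After 2 (firstChild): form
After 3 (firstChild): head
After 4 (lastChild): img
After 5 (parentNode): head
After 6 (nextSibling): header

Answer: invalid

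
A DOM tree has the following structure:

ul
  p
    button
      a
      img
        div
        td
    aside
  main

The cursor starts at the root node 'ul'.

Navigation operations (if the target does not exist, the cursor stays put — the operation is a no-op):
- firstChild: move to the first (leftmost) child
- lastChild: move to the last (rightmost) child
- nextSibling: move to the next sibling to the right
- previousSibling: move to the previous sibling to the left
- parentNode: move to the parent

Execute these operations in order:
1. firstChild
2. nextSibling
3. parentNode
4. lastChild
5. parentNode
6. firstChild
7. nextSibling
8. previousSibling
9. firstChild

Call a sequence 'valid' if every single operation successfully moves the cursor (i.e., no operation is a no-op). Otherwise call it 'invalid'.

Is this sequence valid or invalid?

After 1 (firstChild): p
After 2 (nextSibling): main
After 3 (parentNode): ul
After 4 (lastChild): main
After 5 (parentNode): ul
After 6 (firstChild): p
After 7 (nextSibling): main
After 8 (previousSibling): p
After 9 (firstChild): button

Answer: valid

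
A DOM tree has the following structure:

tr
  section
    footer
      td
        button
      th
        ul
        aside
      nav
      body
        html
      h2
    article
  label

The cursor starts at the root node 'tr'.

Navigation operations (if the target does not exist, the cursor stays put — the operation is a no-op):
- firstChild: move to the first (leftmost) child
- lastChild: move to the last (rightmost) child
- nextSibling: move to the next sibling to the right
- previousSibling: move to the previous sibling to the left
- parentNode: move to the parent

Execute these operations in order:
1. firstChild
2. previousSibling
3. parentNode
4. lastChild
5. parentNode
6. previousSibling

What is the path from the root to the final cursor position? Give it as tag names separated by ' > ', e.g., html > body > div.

Answer: tr

Derivation:
After 1 (firstChild): section
After 2 (previousSibling): section (no-op, stayed)
After 3 (parentNode): tr
After 4 (lastChild): label
After 5 (parentNode): tr
After 6 (previousSibling): tr (no-op, stayed)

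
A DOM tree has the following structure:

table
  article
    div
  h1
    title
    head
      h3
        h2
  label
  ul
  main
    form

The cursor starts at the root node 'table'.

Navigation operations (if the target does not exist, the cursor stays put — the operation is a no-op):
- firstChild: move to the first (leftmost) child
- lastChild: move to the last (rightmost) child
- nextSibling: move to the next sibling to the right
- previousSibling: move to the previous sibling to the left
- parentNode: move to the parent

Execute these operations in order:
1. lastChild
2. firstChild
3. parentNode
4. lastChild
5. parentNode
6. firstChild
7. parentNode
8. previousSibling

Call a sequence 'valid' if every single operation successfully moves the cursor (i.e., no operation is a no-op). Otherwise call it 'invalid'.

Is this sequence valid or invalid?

Answer: valid

Derivation:
After 1 (lastChild): main
After 2 (firstChild): form
After 3 (parentNode): main
After 4 (lastChild): form
After 5 (parentNode): main
After 6 (firstChild): form
After 7 (parentNode): main
After 8 (previousSibling): ul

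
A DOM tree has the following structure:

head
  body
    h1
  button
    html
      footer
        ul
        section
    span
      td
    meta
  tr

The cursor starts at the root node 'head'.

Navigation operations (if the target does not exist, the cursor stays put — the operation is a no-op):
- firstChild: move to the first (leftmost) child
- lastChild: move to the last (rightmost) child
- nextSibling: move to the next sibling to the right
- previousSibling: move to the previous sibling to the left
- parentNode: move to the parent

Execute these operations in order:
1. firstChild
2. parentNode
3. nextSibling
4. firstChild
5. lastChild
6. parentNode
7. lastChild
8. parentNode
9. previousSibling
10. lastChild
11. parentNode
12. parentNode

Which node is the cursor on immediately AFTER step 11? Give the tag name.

After 1 (firstChild): body
After 2 (parentNode): head
After 3 (nextSibling): head (no-op, stayed)
After 4 (firstChild): body
After 5 (lastChild): h1
After 6 (parentNode): body
After 7 (lastChild): h1
After 8 (parentNode): body
After 9 (previousSibling): body (no-op, stayed)
After 10 (lastChild): h1
After 11 (parentNode): body

Answer: body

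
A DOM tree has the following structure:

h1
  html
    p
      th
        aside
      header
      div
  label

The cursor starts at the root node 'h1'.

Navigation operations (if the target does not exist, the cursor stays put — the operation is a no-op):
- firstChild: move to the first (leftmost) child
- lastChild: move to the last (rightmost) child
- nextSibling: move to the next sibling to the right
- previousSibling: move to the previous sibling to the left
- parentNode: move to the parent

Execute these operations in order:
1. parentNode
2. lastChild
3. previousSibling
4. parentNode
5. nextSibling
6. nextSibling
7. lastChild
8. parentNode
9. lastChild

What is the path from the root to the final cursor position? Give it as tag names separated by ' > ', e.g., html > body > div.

Answer: h1 > label

Derivation:
After 1 (parentNode): h1 (no-op, stayed)
After 2 (lastChild): label
After 3 (previousSibling): html
After 4 (parentNode): h1
After 5 (nextSibling): h1 (no-op, stayed)
After 6 (nextSibling): h1 (no-op, stayed)
After 7 (lastChild): label
After 8 (parentNode): h1
After 9 (lastChild): label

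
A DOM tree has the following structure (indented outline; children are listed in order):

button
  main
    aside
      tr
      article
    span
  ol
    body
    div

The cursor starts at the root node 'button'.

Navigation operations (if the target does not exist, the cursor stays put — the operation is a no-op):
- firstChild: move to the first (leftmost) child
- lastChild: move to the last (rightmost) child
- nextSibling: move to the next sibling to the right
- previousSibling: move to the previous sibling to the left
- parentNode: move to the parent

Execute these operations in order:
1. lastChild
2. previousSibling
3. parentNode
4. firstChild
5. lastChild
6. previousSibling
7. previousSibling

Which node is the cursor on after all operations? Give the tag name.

Answer: aside

Derivation:
After 1 (lastChild): ol
After 2 (previousSibling): main
After 3 (parentNode): button
After 4 (firstChild): main
After 5 (lastChild): span
After 6 (previousSibling): aside
After 7 (previousSibling): aside (no-op, stayed)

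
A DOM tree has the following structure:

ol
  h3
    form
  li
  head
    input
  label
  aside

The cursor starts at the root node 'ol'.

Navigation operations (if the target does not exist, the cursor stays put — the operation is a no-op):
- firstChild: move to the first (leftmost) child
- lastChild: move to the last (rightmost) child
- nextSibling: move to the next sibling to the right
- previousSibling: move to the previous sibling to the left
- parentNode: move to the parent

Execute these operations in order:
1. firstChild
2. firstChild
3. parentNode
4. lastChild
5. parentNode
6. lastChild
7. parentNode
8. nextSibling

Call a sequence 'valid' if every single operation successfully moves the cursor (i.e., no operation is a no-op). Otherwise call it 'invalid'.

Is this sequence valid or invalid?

Answer: valid

Derivation:
After 1 (firstChild): h3
After 2 (firstChild): form
After 3 (parentNode): h3
After 4 (lastChild): form
After 5 (parentNode): h3
After 6 (lastChild): form
After 7 (parentNode): h3
After 8 (nextSibling): li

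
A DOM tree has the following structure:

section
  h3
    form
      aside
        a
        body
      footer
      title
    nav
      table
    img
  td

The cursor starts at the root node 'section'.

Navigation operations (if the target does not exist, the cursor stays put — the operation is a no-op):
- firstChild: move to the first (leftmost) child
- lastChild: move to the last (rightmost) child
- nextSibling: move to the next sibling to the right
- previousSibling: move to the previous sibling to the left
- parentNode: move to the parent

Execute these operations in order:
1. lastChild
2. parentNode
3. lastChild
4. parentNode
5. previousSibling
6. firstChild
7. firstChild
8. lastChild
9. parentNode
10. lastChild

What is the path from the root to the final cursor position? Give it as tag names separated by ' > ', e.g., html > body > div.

Answer: section > h3 > form > title

Derivation:
After 1 (lastChild): td
After 2 (parentNode): section
After 3 (lastChild): td
After 4 (parentNode): section
After 5 (previousSibling): section (no-op, stayed)
After 6 (firstChild): h3
After 7 (firstChild): form
After 8 (lastChild): title
After 9 (parentNode): form
After 10 (lastChild): title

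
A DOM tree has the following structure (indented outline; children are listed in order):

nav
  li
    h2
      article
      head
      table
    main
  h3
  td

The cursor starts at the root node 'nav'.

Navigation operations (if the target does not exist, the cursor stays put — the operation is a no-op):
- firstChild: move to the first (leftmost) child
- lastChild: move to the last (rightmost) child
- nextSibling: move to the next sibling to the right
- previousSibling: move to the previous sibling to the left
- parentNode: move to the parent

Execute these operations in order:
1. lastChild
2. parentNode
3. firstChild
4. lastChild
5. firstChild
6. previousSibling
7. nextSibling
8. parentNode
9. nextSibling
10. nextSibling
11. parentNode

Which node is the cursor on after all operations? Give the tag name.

After 1 (lastChild): td
After 2 (parentNode): nav
After 3 (firstChild): li
After 4 (lastChild): main
After 5 (firstChild): main (no-op, stayed)
After 6 (previousSibling): h2
After 7 (nextSibling): main
After 8 (parentNode): li
After 9 (nextSibling): h3
After 10 (nextSibling): td
After 11 (parentNode): nav

Answer: nav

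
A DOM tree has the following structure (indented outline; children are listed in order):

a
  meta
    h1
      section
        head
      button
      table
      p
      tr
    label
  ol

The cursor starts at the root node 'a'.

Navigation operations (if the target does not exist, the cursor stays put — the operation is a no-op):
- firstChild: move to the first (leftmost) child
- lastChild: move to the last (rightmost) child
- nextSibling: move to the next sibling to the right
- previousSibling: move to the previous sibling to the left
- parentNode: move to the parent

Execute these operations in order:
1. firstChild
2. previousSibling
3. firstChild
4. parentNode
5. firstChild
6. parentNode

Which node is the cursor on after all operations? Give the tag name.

After 1 (firstChild): meta
After 2 (previousSibling): meta (no-op, stayed)
After 3 (firstChild): h1
After 4 (parentNode): meta
After 5 (firstChild): h1
After 6 (parentNode): meta

Answer: meta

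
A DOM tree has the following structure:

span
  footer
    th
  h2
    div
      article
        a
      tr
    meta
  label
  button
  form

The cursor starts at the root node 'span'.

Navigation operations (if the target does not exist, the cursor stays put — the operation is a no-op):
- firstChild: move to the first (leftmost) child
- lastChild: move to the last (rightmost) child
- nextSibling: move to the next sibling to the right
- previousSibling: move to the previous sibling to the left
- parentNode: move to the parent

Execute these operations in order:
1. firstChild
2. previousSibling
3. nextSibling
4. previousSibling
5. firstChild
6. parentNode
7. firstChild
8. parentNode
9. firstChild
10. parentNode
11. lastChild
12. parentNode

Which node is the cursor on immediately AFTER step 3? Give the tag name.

After 1 (firstChild): footer
After 2 (previousSibling): footer (no-op, stayed)
After 3 (nextSibling): h2

Answer: h2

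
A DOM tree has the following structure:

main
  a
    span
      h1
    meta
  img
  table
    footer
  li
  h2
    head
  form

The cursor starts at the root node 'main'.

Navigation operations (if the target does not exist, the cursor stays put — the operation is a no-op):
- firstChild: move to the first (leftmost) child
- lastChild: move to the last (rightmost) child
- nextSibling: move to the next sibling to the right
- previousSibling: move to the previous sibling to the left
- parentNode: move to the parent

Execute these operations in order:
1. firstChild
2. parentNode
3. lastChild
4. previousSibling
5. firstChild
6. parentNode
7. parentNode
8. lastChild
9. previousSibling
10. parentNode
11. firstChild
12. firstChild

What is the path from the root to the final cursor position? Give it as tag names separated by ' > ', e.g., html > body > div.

After 1 (firstChild): a
After 2 (parentNode): main
After 3 (lastChild): form
After 4 (previousSibling): h2
After 5 (firstChild): head
After 6 (parentNode): h2
After 7 (parentNode): main
After 8 (lastChild): form
After 9 (previousSibling): h2
After 10 (parentNode): main
After 11 (firstChild): a
After 12 (firstChild): span

Answer: main > a > span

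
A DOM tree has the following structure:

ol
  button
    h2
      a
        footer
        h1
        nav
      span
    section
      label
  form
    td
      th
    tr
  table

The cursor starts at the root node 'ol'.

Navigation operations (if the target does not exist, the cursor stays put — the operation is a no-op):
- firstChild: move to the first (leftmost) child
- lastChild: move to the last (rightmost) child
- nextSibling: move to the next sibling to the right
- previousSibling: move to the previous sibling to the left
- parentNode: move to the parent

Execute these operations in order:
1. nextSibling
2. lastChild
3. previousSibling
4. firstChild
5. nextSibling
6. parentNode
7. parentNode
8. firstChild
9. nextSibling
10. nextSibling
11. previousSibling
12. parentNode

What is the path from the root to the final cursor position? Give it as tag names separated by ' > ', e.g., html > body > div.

After 1 (nextSibling): ol (no-op, stayed)
After 2 (lastChild): table
After 3 (previousSibling): form
After 4 (firstChild): td
After 5 (nextSibling): tr
After 6 (parentNode): form
After 7 (parentNode): ol
After 8 (firstChild): button
After 9 (nextSibling): form
After 10 (nextSibling): table
After 11 (previousSibling): form
After 12 (parentNode): ol

Answer: ol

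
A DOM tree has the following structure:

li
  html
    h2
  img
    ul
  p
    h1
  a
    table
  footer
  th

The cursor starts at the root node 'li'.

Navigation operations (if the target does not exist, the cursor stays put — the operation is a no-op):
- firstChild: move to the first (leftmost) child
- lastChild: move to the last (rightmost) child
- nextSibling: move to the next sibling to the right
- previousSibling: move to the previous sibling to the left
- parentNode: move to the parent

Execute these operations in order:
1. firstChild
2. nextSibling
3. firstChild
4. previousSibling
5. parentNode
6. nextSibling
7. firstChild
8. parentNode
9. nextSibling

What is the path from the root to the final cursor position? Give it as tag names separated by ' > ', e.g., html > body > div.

After 1 (firstChild): html
After 2 (nextSibling): img
After 3 (firstChild): ul
After 4 (previousSibling): ul (no-op, stayed)
After 5 (parentNode): img
After 6 (nextSibling): p
After 7 (firstChild): h1
After 8 (parentNode): p
After 9 (nextSibling): a

Answer: li > a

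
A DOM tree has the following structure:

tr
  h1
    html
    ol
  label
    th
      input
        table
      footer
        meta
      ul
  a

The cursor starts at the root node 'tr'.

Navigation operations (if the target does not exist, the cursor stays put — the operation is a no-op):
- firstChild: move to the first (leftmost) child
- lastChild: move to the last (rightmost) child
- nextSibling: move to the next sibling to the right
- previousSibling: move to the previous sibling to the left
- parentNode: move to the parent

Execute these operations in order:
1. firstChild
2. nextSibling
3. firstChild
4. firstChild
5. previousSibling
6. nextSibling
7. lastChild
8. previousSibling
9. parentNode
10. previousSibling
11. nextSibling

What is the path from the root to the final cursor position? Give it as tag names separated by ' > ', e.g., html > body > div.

Answer: tr > label > th > footer

Derivation:
After 1 (firstChild): h1
After 2 (nextSibling): label
After 3 (firstChild): th
After 4 (firstChild): input
After 5 (previousSibling): input (no-op, stayed)
After 6 (nextSibling): footer
After 7 (lastChild): meta
After 8 (previousSibling): meta (no-op, stayed)
After 9 (parentNode): footer
After 10 (previousSibling): input
After 11 (nextSibling): footer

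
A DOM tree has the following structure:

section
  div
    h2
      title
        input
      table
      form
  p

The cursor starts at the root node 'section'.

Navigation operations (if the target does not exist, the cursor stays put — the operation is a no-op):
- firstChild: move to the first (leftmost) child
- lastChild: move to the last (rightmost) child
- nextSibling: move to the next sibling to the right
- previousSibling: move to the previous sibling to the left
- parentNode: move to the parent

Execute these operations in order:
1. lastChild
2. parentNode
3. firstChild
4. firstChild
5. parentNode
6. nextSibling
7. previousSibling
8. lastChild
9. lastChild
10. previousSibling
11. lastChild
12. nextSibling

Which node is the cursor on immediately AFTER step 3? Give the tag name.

After 1 (lastChild): p
After 2 (parentNode): section
After 3 (firstChild): div

Answer: div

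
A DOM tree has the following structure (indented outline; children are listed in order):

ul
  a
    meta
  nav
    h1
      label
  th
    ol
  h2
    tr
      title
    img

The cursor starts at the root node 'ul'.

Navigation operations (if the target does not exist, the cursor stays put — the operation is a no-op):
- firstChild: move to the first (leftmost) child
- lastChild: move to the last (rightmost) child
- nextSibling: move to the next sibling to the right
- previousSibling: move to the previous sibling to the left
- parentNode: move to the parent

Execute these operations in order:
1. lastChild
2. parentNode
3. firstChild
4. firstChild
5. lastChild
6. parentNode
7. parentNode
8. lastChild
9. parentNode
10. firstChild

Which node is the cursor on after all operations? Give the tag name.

Answer: a

Derivation:
After 1 (lastChild): h2
After 2 (parentNode): ul
After 3 (firstChild): a
After 4 (firstChild): meta
After 5 (lastChild): meta (no-op, stayed)
After 6 (parentNode): a
After 7 (parentNode): ul
After 8 (lastChild): h2
After 9 (parentNode): ul
After 10 (firstChild): a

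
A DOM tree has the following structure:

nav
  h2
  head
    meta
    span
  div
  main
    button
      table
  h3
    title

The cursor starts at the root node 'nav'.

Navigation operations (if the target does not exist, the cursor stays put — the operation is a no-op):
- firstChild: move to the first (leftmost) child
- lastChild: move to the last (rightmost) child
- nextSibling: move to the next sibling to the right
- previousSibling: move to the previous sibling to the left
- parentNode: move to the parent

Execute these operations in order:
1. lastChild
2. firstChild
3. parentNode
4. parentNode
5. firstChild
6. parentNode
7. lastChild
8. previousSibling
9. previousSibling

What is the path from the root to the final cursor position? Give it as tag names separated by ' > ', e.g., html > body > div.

After 1 (lastChild): h3
After 2 (firstChild): title
After 3 (parentNode): h3
After 4 (parentNode): nav
After 5 (firstChild): h2
After 6 (parentNode): nav
After 7 (lastChild): h3
After 8 (previousSibling): main
After 9 (previousSibling): div

Answer: nav > div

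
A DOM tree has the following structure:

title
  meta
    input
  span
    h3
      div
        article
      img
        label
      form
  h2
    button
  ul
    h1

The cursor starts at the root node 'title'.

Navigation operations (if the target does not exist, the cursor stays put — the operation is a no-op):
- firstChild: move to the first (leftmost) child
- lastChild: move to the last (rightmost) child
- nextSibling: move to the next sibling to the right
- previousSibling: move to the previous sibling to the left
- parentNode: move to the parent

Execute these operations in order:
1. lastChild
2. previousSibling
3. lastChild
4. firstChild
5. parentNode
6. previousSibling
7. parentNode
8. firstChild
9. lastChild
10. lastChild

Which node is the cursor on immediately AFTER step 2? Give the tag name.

After 1 (lastChild): ul
After 2 (previousSibling): h2

Answer: h2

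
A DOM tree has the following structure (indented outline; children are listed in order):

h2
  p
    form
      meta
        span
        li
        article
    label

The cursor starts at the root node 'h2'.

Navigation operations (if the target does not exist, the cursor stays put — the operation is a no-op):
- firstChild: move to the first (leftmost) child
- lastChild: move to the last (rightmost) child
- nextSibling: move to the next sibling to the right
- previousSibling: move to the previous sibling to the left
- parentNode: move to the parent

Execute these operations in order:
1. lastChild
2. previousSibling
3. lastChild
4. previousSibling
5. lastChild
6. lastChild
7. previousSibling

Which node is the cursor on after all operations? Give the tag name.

Answer: li

Derivation:
After 1 (lastChild): p
After 2 (previousSibling): p (no-op, stayed)
After 3 (lastChild): label
After 4 (previousSibling): form
After 5 (lastChild): meta
After 6 (lastChild): article
After 7 (previousSibling): li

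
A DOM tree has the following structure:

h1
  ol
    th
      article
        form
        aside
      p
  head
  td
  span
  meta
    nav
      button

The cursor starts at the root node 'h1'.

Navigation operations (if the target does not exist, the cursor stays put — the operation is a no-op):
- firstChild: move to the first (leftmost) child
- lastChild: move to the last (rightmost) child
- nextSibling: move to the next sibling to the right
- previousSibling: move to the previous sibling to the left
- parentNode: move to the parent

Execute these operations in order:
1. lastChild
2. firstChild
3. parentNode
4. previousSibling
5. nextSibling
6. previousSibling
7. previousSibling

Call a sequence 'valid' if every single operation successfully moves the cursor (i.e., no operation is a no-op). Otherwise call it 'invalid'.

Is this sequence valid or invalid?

Answer: valid

Derivation:
After 1 (lastChild): meta
After 2 (firstChild): nav
After 3 (parentNode): meta
After 4 (previousSibling): span
After 5 (nextSibling): meta
After 6 (previousSibling): span
After 7 (previousSibling): td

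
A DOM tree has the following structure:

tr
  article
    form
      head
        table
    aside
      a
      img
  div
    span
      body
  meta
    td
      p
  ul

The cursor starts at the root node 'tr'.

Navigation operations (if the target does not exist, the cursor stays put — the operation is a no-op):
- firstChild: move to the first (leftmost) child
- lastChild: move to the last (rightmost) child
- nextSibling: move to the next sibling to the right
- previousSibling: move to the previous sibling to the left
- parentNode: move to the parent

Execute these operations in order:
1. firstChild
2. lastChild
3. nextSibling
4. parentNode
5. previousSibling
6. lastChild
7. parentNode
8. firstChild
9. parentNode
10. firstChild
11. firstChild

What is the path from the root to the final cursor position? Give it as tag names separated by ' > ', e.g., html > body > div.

After 1 (firstChild): article
After 2 (lastChild): aside
After 3 (nextSibling): aside (no-op, stayed)
After 4 (parentNode): article
After 5 (previousSibling): article (no-op, stayed)
After 6 (lastChild): aside
After 7 (parentNode): article
After 8 (firstChild): form
After 9 (parentNode): article
After 10 (firstChild): form
After 11 (firstChild): head

Answer: tr > article > form > head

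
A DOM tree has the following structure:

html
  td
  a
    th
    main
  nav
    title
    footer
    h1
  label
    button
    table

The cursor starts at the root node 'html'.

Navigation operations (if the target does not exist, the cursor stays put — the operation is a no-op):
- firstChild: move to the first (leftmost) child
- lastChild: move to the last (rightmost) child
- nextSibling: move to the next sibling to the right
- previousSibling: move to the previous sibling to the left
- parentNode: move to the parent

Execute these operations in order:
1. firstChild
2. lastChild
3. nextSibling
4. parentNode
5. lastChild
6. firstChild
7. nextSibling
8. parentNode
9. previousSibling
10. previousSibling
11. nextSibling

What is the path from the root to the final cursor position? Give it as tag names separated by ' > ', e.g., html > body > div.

After 1 (firstChild): td
After 2 (lastChild): td (no-op, stayed)
After 3 (nextSibling): a
After 4 (parentNode): html
After 5 (lastChild): label
After 6 (firstChild): button
After 7 (nextSibling): table
After 8 (parentNode): label
After 9 (previousSibling): nav
After 10 (previousSibling): a
After 11 (nextSibling): nav

Answer: html > nav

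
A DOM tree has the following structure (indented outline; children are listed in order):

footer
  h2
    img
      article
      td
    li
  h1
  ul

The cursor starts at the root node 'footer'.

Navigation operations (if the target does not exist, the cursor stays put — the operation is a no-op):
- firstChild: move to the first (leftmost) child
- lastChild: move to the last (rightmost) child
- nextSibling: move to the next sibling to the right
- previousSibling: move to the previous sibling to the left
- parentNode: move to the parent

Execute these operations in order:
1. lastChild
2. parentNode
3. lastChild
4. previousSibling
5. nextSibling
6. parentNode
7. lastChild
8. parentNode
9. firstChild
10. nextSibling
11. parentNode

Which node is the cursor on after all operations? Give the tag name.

Answer: footer

Derivation:
After 1 (lastChild): ul
After 2 (parentNode): footer
After 3 (lastChild): ul
After 4 (previousSibling): h1
After 5 (nextSibling): ul
After 6 (parentNode): footer
After 7 (lastChild): ul
After 8 (parentNode): footer
After 9 (firstChild): h2
After 10 (nextSibling): h1
After 11 (parentNode): footer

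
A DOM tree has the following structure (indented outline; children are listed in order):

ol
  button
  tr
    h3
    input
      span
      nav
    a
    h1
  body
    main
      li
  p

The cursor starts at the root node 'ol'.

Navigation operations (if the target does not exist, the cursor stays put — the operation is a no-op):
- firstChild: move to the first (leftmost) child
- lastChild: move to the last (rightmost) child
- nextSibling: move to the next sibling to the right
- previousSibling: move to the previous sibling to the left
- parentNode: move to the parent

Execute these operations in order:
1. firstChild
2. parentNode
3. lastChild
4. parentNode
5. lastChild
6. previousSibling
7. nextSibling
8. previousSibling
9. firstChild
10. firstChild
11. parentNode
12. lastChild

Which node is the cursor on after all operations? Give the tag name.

After 1 (firstChild): button
After 2 (parentNode): ol
After 3 (lastChild): p
After 4 (parentNode): ol
After 5 (lastChild): p
After 6 (previousSibling): body
After 7 (nextSibling): p
After 8 (previousSibling): body
After 9 (firstChild): main
After 10 (firstChild): li
After 11 (parentNode): main
After 12 (lastChild): li

Answer: li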